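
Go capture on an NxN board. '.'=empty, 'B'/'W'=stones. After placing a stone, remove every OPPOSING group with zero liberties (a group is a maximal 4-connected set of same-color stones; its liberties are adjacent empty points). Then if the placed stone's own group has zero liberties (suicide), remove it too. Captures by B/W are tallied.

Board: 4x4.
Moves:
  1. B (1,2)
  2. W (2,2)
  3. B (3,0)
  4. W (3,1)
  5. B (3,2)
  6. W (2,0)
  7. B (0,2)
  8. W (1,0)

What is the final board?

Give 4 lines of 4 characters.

Answer: ..B.
W.B.
W.W.
.WB.

Derivation:
Move 1: B@(1,2) -> caps B=0 W=0
Move 2: W@(2,2) -> caps B=0 W=0
Move 3: B@(3,0) -> caps B=0 W=0
Move 4: W@(3,1) -> caps B=0 W=0
Move 5: B@(3,2) -> caps B=0 W=0
Move 6: W@(2,0) -> caps B=0 W=1
Move 7: B@(0,2) -> caps B=0 W=1
Move 8: W@(1,0) -> caps B=0 W=1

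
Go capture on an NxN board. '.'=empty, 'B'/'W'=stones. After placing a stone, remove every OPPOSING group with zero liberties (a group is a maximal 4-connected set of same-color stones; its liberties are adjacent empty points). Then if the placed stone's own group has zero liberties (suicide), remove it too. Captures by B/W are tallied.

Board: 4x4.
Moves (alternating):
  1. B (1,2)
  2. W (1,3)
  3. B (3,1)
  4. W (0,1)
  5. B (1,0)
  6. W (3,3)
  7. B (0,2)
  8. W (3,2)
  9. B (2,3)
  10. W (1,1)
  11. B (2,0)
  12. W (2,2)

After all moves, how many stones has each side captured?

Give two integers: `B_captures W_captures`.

Move 1: B@(1,2) -> caps B=0 W=0
Move 2: W@(1,3) -> caps B=0 W=0
Move 3: B@(3,1) -> caps B=0 W=0
Move 4: W@(0,1) -> caps B=0 W=0
Move 5: B@(1,0) -> caps B=0 W=0
Move 6: W@(3,3) -> caps B=0 W=0
Move 7: B@(0,2) -> caps B=0 W=0
Move 8: W@(3,2) -> caps B=0 W=0
Move 9: B@(2,3) -> caps B=0 W=0
Move 10: W@(1,1) -> caps B=0 W=0
Move 11: B@(2,0) -> caps B=0 W=0
Move 12: W@(2,2) -> caps B=0 W=1

Answer: 0 1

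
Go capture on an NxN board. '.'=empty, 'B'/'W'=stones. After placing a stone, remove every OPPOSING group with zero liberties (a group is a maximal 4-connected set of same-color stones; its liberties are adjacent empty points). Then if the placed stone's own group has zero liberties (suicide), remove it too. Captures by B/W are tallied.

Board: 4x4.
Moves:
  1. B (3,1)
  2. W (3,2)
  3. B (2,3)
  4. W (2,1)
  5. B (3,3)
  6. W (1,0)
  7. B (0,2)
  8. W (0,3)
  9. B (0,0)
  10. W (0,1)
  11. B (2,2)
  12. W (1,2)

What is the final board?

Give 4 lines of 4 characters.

Answer: .W.W
W.W.
.WBB
.B.B

Derivation:
Move 1: B@(3,1) -> caps B=0 W=0
Move 2: W@(3,2) -> caps B=0 W=0
Move 3: B@(2,3) -> caps B=0 W=0
Move 4: W@(2,1) -> caps B=0 W=0
Move 5: B@(3,3) -> caps B=0 W=0
Move 6: W@(1,0) -> caps B=0 W=0
Move 7: B@(0,2) -> caps B=0 W=0
Move 8: W@(0,3) -> caps B=0 W=0
Move 9: B@(0,0) -> caps B=0 W=0
Move 10: W@(0,1) -> caps B=0 W=1
Move 11: B@(2,2) -> caps B=1 W=1
Move 12: W@(1,2) -> caps B=1 W=2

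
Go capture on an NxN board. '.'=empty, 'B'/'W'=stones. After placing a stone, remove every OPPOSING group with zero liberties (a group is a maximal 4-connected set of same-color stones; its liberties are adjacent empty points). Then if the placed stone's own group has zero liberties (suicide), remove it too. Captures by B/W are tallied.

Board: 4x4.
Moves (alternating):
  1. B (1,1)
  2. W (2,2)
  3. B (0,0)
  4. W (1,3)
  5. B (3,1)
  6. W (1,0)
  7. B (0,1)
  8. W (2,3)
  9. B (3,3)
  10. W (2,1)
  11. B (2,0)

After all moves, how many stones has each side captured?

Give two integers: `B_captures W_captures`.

Move 1: B@(1,1) -> caps B=0 W=0
Move 2: W@(2,2) -> caps B=0 W=0
Move 3: B@(0,0) -> caps B=0 W=0
Move 4: W@(1,3) -> caps B=0 W=0
Move 5: B@(3,1) -> caps B=0 W=0
Move 6: W@(1,0) -> caps B=0 W=0
Move 7: B@(0,1) -> caps B=0 W=0
Move 8: W@(2,3) -> caps B=0 W=0
Move 9: B@(3,3) -> caps B=0 W=0
Move 10: W@(2,1) -> caps B=0 W=0
Move 11: B@(2,0) -> caps B=1 W=0

Answer: 1 0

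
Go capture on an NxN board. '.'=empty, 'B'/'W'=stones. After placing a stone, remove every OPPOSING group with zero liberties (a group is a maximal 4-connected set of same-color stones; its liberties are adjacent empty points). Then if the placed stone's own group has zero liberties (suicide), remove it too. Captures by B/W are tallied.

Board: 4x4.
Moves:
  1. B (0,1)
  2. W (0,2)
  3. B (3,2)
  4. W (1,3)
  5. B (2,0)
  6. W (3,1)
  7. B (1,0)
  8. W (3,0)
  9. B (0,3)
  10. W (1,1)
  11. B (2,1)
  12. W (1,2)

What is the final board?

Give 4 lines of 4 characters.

Move 1: B@(0,1) -> caps B=0 W=0
Move 2: W@(0,2) -> caps B=0 W=0
Move 3: B@(3,2) -> caps B=0 W=0
Move 4: W@(1,3) -> caps B=0 W=0
Move 5: B@(2,0) -> caps B=0 W=0
Move 6: W@(3,1) -> caps B=0 W=0
Move 7: B@(1,0) -> caps B=0 W=0
Move 8: W@(3,0) -> caps B=0 W=0
Move 9: B@(0,3) -> caps B=0 W=0
Move 10: W@(1,1) -> caps B=0 W=0
Move 11: B@(2,1) -> caps B=2 W=0
Move 12: W@(1,2) -> caps B=2 W=0

Answer: .BW.
BWWW
BB..
..B.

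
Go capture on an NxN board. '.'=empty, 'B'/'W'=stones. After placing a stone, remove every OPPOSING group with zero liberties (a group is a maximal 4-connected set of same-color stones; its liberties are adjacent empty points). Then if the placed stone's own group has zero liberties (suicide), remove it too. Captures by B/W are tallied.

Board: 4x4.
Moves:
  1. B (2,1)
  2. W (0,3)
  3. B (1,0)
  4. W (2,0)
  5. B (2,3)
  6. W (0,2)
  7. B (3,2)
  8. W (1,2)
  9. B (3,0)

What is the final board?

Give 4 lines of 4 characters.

Move 1: B@(2,1) -> caps B=0 W=0
Move 2: W@(0,3) -> caps B=0 W=0
Move 3: B@(1,0) -> caps B=0 W=0
Move 4: W@(2,0) -> caps B=0 W=0
Move 5: B@(2,3) -> caps B=0 W=0
Move 6: W@(0,2) -> caps B=0 W=0
Move 7: B@(3,2) -> caps B=0 W=0
Move 8: W@(1,2) -> caps B=0 W=0
Move 9: B@(3,0) -> caps B=1 W=0

Answer: ..WW
B.W.
.B.B
B.B.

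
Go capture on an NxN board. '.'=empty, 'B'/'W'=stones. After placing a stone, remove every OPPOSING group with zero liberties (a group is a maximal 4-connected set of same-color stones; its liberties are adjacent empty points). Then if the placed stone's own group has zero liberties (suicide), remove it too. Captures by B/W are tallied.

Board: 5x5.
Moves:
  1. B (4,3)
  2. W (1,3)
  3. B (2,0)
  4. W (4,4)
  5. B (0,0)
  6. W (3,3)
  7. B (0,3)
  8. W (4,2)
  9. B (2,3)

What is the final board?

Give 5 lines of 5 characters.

Move 1: B@(4,3) -> caps B=0 W=0
Move 2: W@(1,3) -> caps B=0 W=0
Move 3: B@(2,0) -> caps B=0 W=0
Move 4: W@(4,4) -> caps B=0 W=0
Move 5: B@(0,0) -> caps B=0 W=0
Move 6: W@(3,3) -> caps B=0 W=0
Move 7: B@(0,3) -> caps B=0 W=0
Move 8: W@(4,2) -> caps B=0 W=1
Move 9: B@(2,3) -> caps B=0 W=1

Answer: B..B.
...W.
B..B.
...W.
..W.W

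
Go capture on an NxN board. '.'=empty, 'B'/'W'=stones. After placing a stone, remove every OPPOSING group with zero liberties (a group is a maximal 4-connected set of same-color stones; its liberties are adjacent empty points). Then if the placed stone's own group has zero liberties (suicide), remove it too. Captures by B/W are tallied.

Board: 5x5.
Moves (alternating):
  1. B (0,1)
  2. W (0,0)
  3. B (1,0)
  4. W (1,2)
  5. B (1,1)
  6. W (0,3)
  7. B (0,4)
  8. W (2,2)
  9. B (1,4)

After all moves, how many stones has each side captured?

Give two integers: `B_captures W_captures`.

Answer: 1 0

Derivation:
Move 1: B@(0,1) -> caps B=0 W=0
Move 2: W@(0,0) -> caps B=0 W=0
Move 3: B@(1,0) -> caps B=1 W=0
Move 4: W@(1,2) -> caps B=1 W=0
Move 5: B@(1,1) -> caps B=1 W=0
Move 6: W@(0,3) -> caps B=1 W=0
Move 7: B@(0,4) -> caps B=1 W=0
Move 8: W@(2,2) -> caps B=1 W=0
Move 9: B@(1,4) -> caps B=1 W=0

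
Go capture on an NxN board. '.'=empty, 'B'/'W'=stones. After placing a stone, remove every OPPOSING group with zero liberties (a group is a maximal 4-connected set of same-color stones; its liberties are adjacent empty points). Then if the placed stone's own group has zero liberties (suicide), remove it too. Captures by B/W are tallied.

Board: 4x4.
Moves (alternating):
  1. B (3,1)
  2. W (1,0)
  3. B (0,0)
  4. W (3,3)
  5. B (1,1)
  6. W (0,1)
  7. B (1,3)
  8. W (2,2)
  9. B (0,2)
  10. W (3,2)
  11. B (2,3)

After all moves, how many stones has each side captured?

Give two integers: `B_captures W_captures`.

Move 1: B@(3,1) -> caps B=0 W=0
Move 2: W@(1,0) -> caps B=0 W=0
Move 3: B@(0,0) -> caps B=0 W=0
Move 4: W@(3,3) -> caps B=0 W=0
Move 5: B@(1,1) -> caps B=0 W=0
Move 6: W@(0,1) -> caps B=0 W=1
Move 7: B@(1,3) -> caps B=0 W=1
Move 8: W@(2,2) -> caps B=0 W=1
Move 9: B@(0,2) -> caps B=0 W=1
Move 10: W@(3,2) -> caps B=0 W=1
Move 11: B@(2,3) -> caps B=0 W=1

Answer: 0 1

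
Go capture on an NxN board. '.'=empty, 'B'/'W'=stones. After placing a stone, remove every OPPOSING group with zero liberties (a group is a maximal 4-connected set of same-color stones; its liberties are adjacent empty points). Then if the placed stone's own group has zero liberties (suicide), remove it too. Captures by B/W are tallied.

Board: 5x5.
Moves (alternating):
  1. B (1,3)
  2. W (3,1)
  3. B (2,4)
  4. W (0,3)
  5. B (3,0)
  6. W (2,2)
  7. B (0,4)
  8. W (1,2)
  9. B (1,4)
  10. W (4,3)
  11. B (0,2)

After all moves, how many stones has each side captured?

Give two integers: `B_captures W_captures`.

Move 1: B@(1,3) -> caps B=0 W=0
Move 2: W@(3,1) -> caps B=0 W=0
Move 3: B@(2,4) -> caps B=0 W=0
Move 4: W@(0,3) -> caps B=0 W=0
Move 5: B@(3,0) -> caps B=0 W=0
Move 6: W@(2,2) -> caps B=0 W=0
Move 7: B@(0,4) -> caps B=0 W=0
Move 8: W@(1,2) -> caps B=0 W=0
Move 9: B@(1,4) -> caps B=0 W=0
Move 10: W@(4,3) -> caps B=0 W=0
Move 11: B@(0,2) -> caps B=1 W=0

Answer: 1 0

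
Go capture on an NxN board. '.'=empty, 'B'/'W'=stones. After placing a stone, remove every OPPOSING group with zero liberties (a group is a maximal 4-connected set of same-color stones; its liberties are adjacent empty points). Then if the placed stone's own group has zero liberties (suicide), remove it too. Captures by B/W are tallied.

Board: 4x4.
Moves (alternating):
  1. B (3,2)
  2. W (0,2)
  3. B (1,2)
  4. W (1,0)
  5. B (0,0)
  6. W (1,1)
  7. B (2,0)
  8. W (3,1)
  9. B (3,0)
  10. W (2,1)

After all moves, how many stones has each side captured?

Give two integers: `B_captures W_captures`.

Move 1: B@(3,2) -> caps B=0 W=0
Move 2: W@(0,2) -> caps B=0 W=0
Move 3: B@(1,2) -> caps B=0 W=0
Move 4: W@(1,0) -> caps B=0 W=0
Move 5: B@(0,0) -> caps B=0 W=0
Move 6: W@(1,1) -> caps B=0 W=0
Move 7: B@(2,0) -> caps B=0 W=0
Move 8: W@(3,1) -> caps B=0 W=0
Move 9: B@(3,0) -> caps B=0 W=0
Move 10: W@(2,1) -> caps B=0 W=2

Answer: 0 2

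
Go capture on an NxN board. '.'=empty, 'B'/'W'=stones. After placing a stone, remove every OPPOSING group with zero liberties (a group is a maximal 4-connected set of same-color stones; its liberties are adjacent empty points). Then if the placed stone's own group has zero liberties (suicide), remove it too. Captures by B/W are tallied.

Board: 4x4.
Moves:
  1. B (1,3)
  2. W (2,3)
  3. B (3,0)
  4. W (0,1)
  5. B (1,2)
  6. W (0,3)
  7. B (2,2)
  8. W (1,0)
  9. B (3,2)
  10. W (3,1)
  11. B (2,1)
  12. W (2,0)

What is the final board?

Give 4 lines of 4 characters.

Answer: .W.W
W.BB
WBBW
B.B.

Derivation:
Move 1: B@(1,3) -> caps B=0 W=0
Move 2: W@(2,3) -> caps B=0 W=0
Move 3: B@(3,0) -> caps B=0 W=0
Move 4: W@(0,1) -> caps B=0 W=0
Move 5: B@(1,2) -> caps B=0 W=0
Move 6: W@(0,3) -> caps B=0 W=0
Move 7: B@(2,2) -> caps B=0 W=0
Move 8: W@(1,0) -> caps B=0 W=0
Move 9: B@(3,2) -> caps B=0 W=0
Move 10: W@(3,1) -> caps B=0 W=0
Move 11: B@(2,1) -> caps B=1 W=0
Move 12: W@(2,0) -> caps B=1 W=0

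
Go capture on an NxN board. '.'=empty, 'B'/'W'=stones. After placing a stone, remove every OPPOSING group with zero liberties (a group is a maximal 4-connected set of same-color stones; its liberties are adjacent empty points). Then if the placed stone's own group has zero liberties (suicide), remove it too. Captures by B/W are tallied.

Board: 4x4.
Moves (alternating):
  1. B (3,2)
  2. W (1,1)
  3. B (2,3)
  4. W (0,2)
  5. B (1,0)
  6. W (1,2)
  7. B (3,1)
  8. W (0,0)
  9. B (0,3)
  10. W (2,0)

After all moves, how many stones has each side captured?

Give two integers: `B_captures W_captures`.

Answer: 0 1

Derivation:
Move 1: B@(3,2) -> caps B=0 W=0
Move 2: W@(1,1) -> caps B=0 W=0
Move 3: B@(2,3) -> caps B=0 W=0
Move 4: W@(0,2) -> caps B=0 W=0
Move 5: B@(1,0) -> caps B=0 W=0
Move 6: W@(1,2) -> caps B=0 W=0
Move 7: B@(3,1) -> caps B=0 W=0
Move 8: W@(0,0) -> caps B=0 W=0
Move 9: B@(0,3) -> caps B=0 W=0
Move 10: W@(2,0) -> caps B=0 W=1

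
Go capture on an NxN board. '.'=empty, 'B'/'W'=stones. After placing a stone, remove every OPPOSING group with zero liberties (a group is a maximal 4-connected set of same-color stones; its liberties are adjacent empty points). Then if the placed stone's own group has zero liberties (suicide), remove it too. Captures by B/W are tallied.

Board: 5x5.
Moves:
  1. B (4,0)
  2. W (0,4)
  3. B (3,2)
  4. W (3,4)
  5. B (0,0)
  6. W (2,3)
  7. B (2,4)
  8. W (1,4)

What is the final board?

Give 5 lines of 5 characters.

Answer: B...W
....W
...W.
..B.W
B....

Derivation:
Move 1: B@(4,0) -> caps B=0 W=0
Move 2: W@(0,4) -> caps B=0 W=0
Move 3: B@(3,2) -> caps B=0 W=0
Move 4: W@(3,4) -> caps B=0 W=0
Move 5: B@(0,0) -> caps B=0 W=0
Move 6: W@(2,3) -> caps B=0 W=0
Move 7: B@(2,4) -> caps B=0 W=0
Move 8: W@(1,4) -> caps B=0 W=1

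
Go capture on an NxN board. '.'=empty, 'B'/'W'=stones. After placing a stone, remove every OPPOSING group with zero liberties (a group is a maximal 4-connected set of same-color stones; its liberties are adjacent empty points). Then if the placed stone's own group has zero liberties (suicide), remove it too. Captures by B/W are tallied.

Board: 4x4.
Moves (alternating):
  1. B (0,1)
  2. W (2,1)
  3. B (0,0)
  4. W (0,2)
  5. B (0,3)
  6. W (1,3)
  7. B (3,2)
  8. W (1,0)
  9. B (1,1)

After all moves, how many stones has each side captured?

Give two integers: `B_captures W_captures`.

Move 1: B@(0,1) -> caps B=0 W=0
Move 2: W@(2,1) -> caps B=0 W=0
Move 3: B@(0,0) -> caps B=0 W=0
Move 4: W@(0,2) -> caps B=0 W=0
Move 5: B@(0,3) -> caps B=0 W=0
Move 6: W@(1,3) -> caps B=0 W=1
Move 7: B@(3,2) -> caps B=0 W=1
Move 8: W@(1,0) -> caps B=0 W=1
Move 9: B@(1,1) -> caps B=0 W=1

Answer: 0 1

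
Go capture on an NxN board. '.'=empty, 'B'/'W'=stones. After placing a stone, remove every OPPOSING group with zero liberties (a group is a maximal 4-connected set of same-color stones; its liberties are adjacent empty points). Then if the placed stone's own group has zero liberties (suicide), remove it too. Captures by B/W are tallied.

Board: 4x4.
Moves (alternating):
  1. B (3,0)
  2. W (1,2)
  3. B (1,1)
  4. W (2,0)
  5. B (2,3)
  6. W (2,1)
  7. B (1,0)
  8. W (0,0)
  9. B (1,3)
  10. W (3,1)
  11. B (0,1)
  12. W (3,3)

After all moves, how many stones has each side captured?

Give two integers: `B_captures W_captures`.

Answer: 1 1

Derivation:
Move 1: B@(3,0) -> caps B=0 W=0
Move 2: W@(1,2) -> caps B=0 W=0
Move 3: B@(1,1) -> caps B=0 W=0
Move 4: W@(2,0) -> caps B=0 W=0
Move 5: B@(2,3) -> caps B=0 W=0
Move 6: W@(2,1) -> caps B=0 W=0
Move 7: B@(1,0) -> caps B=0 W=0
Move 8: W@(0,0) -> caps B=0 W=0
Move 9: B@(1,3) -> caps B=0 W=0
Move 10: W@(3,1) -> caps B=0 W=1
Move 11: B@(0,1) -> caps B=1 W=1
Move 12: W@(3,3) -> caps B=1 W=1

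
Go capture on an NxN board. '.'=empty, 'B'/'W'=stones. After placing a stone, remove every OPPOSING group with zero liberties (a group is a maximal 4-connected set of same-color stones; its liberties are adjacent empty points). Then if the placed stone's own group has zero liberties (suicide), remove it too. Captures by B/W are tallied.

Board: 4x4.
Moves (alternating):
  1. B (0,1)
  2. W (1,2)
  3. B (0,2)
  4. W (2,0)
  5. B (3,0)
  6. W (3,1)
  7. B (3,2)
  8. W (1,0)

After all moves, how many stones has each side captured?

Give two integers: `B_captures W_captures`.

Answer: 0 1

Derivation:
Move 1: B@(0,1) -> caps B=0 W=0
Move 2: W@(1,2) -> caps B=0 W=0
Move 3: B@(0,2) -> caps B=0 W=0
Move 4: W@(2,0) -> caps B=0 W=0
Move 5: B@(3,0) -> caps B=0 W=0
Move 6: W@(3,1) -> caps B=0 W=1
Move 7: B@(3,2) -> caps B=0 W=1
Move 8: W@(1,0) -> caps B=0 W=1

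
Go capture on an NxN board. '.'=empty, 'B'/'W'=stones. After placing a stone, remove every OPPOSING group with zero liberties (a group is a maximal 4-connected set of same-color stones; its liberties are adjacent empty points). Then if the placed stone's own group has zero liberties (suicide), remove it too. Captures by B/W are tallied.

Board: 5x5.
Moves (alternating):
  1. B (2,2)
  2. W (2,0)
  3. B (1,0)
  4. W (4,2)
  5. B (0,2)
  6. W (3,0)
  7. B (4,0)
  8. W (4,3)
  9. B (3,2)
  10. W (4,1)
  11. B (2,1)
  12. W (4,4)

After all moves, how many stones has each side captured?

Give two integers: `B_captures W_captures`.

Move 1: B@(2,2) -> caps B=0 W=0
Move 2: W@(2,0) -> caps B=0 W=0
Move 3: B@(1,0) -> caps B=0 W=0
Move 4: W@(4,2) -> caps B=0 W=0
Move 5: B@(0,2) -> caps B=0 W=0
Move 6: W@(3,0) -> caps B=0 W=0
Move 7: B@(4,0) -> caps B=0 W=0
Move 8: W@(4,3) -> caps B=0 W=0
Move 9: B@(3,2) -> caps B=0 W=0
Move 10: W@(4,1) -> caps B=0 W=1
Move 11: B@(2,1) -> caps B=0 W=1
Move 12: W@(4,4) -> caps B=0 W=1

Answer: 0 1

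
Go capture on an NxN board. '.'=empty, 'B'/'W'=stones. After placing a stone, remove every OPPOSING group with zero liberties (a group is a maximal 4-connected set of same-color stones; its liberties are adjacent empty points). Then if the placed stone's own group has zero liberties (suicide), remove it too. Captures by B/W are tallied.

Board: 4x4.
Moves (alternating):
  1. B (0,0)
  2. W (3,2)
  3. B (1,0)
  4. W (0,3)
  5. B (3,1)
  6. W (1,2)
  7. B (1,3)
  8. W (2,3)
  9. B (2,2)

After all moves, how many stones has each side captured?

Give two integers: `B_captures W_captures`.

Move 1: B@(0,0) -> caps B=0 W=0
Move 2: W@(3,2) -> caps B=0 W=0
Move 3: B@(1,0) -> caps B=0 W=0
Move 4: W@(0,3) -> caps B=0 W=0
Move 5: B@(3,1) -> caps B=0 W=0
Move 6: W@(1,2) -> caps B=0 W=0
Move 7: B@(1,3) -> caps B=0 W=0
Move 8: W@(2,3) -> caps B=0 W=1
Move 9: B@(2,2) -> caps B=0 W=1

Answer: 0 1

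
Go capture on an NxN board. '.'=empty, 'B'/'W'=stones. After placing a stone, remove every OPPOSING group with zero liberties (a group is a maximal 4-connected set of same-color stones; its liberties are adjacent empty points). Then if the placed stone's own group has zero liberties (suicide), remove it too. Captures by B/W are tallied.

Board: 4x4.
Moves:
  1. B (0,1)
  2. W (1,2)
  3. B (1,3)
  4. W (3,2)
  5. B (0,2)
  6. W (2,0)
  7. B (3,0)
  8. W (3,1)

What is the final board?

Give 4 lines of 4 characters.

Answer: .BB.
..WB
W...
.WW.

Derivation:
Move 1: B@(0,1) -> caps B=0 W=0
Move 2: W@(1,2) -> caps B=0 W=0
Move 3: B@(1,3) -> caps B=0 W=0
Move 4: W@(3,2) -> caps B=0 W=0
Move 5: B@(0,2) -> caps B=0 W=0
Move 6: W@(2,0) -> caps B=0 W=0
Move 7: B@(3,0) -> caps B=0 W=0
Move 8: W@(3,1) -> caps B=0 W=1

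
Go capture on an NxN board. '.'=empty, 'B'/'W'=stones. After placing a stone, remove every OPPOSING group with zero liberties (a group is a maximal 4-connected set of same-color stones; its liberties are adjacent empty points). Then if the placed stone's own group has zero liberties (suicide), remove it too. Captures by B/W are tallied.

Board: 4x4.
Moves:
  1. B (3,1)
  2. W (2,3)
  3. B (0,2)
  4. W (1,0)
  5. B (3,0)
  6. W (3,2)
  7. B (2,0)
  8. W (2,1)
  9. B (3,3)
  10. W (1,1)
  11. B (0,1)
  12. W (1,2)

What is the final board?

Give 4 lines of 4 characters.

Move 1: B@(3,1) -> caps B=0 W=0
Move 2: W@(2,3) -> caps B=0 W=0
Move 3: B@(0,2) -> caps B=0 W=0
Move 4: W@(1,0) -> caps B=0 W=0
Move 5: B@(3,0) -> caps B=0 W=0
Move 6: W@(3,2) -> caps B=0 W=0
Move 7: B@(2,0) -> caps B=0 W=0
Move 8: W@(2,1) -> caps B=0 W=3
Move 9: B@(3,3) -> caps B=0 W=3
Move 10: W@(1,1) -> caps B=0 W=3
Move 11: B@(0,1) -> caps B=0 W=3
Move 12: W@(1,2) -> caps B=0 W=3

Answer: .BB.
WWW.
.W.W
..W.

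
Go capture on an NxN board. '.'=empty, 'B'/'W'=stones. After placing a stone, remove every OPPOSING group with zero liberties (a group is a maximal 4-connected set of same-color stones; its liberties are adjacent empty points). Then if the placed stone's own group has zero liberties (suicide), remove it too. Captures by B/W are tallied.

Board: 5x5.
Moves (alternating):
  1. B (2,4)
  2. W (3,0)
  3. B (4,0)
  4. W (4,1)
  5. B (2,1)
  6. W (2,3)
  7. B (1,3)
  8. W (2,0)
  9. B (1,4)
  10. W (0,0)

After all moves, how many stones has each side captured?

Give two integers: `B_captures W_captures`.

Answer: 0 1

Derivation:
Move 1: B@(2,4) -> caps B=0 W=0
Move 2: W@(3,0) -> caps B=0 W=0
Move 3: B@(4,0) -> caps B=0 W=0
Move 4: W@(4,1) -> caps B=0 W=1
Move 5: B@(2,1) -> caps B=0 W=1
Move 6: W@(2,3) -> caps B=0 W=1
Move 7: B@(1,3) -> caps B=0 W=1
Move 8: W@(2,0) -> caps B=0 W=1
Move 9: B@(1,4) -> caps B=0 W=1
Move 10: W@(0,0) -> caps B=0 W=1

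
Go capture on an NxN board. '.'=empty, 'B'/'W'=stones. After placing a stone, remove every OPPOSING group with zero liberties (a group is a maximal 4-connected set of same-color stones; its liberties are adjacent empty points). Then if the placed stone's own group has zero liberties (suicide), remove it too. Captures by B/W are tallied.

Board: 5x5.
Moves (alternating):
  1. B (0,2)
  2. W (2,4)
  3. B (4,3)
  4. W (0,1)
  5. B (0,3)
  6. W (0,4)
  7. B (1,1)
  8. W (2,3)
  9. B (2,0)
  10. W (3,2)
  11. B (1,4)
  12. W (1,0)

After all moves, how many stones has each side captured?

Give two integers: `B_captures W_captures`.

Move 1: B@(0,2) -> caps B=0 W=0
Move 2: W@(2,4) -> caps B=0 W=0
Move 3: B@(4,3) -> caps B=0 W=0
Move 4: W@(0,1) -> caps B=0 W=0
Move 5: B@(0,3) -> caps B=0 W=0
Move 6: W@(0,4) -> caps B=0 W=0
Move 7: B@(1,1) -> caps B=0 W=0
Move 8: W@(2,3) -> caps B=0 W=0
Move 9: B@(2,0) -> caps B=0 W=0
Move 10: W@(3,2) -> caps B=0 W=0
Move 11: B@(1,4) -> caps B=1 W=0
Move 12: W@(1,0) -> caps B=1 W=0

Answer: 1 0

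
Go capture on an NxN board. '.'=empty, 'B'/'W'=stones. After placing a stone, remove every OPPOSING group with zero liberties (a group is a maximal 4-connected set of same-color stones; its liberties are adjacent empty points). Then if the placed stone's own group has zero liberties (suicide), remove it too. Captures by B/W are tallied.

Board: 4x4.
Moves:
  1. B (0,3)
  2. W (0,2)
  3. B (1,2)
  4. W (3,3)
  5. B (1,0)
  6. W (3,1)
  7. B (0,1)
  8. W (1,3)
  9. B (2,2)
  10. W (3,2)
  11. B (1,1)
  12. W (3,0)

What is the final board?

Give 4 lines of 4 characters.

Move 1: B@(0,3) -> caps B=0 W=0
Move 2: W@(0,2) -> caps B=0 W=0
Move 3: B@(1,2) -> caps B=0 W=0
Move 4: W@(3,3) -> caps B=0 W=0
Move 5: B@(1,0) -> caps B=0 W=0
Move 6: W@(3,1) -> caps B=0 W=0
Move 7: B@(0,1) -> caps B=1 W=0
Move 8: W@(1,3) -> caps B=1 W=0
Move 9: B@(2,2) -> caps B=1 W=0
Move 10: W@(3,2) -> caps B=1 W=0
Move 11: B@(1,1) -> caps B=1 W=0
Move 12: W@(3,0) -> caps B=1 W=0

Answer: .B.B
BBBW
..B.
WWWW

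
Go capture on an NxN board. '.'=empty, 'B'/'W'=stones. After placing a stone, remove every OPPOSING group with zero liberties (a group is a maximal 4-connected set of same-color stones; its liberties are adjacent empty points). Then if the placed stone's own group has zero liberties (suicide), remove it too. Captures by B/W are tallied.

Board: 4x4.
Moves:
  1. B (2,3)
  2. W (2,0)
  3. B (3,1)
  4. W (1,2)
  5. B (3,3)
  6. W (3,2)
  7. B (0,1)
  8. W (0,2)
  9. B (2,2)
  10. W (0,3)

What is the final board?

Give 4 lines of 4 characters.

Answer: .BWW
..W.
W.BB
.B.B

Derivation:
Move 1: B@(2,3) -> caps B=0 W=0
Move 2: W@(2,0) -> caps B=0 W=0
Move 3: B@(3,1) -> caps B=0 W=0
Move 4: W@(1,2) -> caps B=0 W=0
Move 5: B@(3,3) -> caps B=0 W=0
Move 6: W@(3,2) -> caps B=0 W=0
Move 7: B@(0,1) -> caps B=0 W=0
Move 8: W@(0,2) -> caps B=0 W=0
Move 9: B@(2,2) -> caps B=1 W=0
Move 10: W@(0,3) -> caps B=1 W=0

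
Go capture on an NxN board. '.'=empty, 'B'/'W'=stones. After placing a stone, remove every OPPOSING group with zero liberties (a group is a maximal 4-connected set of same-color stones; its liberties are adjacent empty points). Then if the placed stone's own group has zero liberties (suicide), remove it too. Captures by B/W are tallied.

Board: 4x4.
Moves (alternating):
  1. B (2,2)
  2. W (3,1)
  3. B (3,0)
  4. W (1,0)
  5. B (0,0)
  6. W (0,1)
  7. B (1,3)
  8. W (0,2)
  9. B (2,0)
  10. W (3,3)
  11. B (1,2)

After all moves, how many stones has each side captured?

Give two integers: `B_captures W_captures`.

Move 1: B@(2,2) -> caps B=0 W=0
Move 2: W@(3,1) -> caps B=0 W=0
Move 3: B@(3,0) -> caps B=0 W=0
Move 4: W@(1,0) -> caps B=0 W=0
Move 5: B@(0,0) -> caps B=0 W=0
Move 6: W@(0,1) -> caps B=0 W=1
Move 7: B@(1,3) -> caps B=0 W=1
Move 8: W@(0,2) -> caps B=0 W=1
Move 9: B@(2,0) -> caps B=0 W=1
Move 10: W@(3,3) -> caps B=0 W=1
Move 11: B@(1,2) -> caps B=0 W=1

Answer: 0 1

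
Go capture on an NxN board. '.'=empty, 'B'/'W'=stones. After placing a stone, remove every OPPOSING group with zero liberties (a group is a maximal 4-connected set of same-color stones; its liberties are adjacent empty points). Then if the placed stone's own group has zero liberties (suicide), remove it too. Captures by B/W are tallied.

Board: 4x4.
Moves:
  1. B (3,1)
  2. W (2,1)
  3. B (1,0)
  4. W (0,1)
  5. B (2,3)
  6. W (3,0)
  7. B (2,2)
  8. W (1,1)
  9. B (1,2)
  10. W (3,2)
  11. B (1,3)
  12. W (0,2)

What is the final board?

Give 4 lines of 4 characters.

Move 1: B@(3,1) -> caps B=0 W=0
Move 2: W@(2,1) -> caps B=0 W=0
Move 3: B@(1,0) -> caps B=0 W=0
Move 4: W@(0,1) -> caps B=0 W=0
Move 5: B@(2,3) -> caps B=0 W=0
Move 6: W@(3,0) -> caps B=0 W=0
Move 7: B@(2,2) -> caps B=0 W=0
Move 8: W@(1,1) -> caps B=0 W=0
Move 9: B@(1,2) -> caps B=0 W=0
Move 10: W@(3,2) -> caps B=0 W=1
Move 11: B@(1,3) -> caps B=0 W=1
Move 12: W@(0,2) -> caps B=0 W=1

Answer: .WW.
BWBB
.WBB
W.W.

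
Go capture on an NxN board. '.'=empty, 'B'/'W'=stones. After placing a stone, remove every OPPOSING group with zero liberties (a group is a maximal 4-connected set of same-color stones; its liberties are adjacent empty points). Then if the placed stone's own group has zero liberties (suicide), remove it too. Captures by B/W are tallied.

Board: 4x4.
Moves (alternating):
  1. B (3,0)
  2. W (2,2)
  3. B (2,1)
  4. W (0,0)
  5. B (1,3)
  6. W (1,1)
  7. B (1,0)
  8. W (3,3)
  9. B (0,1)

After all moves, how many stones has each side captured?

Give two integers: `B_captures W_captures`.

Answer: 1 0

Derivation:
Move 1: B@(3,0) -> caps B=0 W=0
Move 2: W@(2,2) -> caps B=0 W=0
Move 3: B@(2,1) -> caps B=0 W=0
Move 4: W@(0,0) -> caps B=0 W=0
Move 5: B@(1,3) -> caps B=0 W=0
Move 6: W@(1,1) -> caps B=0 W=0
Move 7: B@(1,0) -> caps B=0 W=0
Move 8: W@(3,3) -> caps B=0 W=0
Move 9: B@(0,1) -> caps B=1 W=0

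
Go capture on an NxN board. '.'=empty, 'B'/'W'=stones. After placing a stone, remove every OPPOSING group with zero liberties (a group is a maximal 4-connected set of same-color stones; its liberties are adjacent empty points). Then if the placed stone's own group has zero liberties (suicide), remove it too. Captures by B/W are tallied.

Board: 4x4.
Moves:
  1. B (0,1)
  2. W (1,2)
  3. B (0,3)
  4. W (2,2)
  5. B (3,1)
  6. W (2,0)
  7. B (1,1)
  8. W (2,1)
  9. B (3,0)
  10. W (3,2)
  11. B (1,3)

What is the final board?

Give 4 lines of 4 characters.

Move 1: B@(0,1) -> caps B=0 W=0
Move 2: W@(1,2) -> caps B=0 W=0
Move 3: B@(0,3) -> caps B=0 W=0
Move 4: W@(2,2) -> caps B=0 W=0
Move 5: B@(3,1) -> caps B=0 W=0
Move 6: W@(2,0) -> caps B=0 W=0
Move 7: B@(1,1) -> caps B=0 W=0
Move 8: W@(2,1) -> caps B=0 W=0
Move 9: B@(3,0) -> caps B=0 W=0
Move 10: W@(3,2) -> caps B=0 W=2
Move 11: B@(1,3) -> caps B=0 W=2

Answer: .B.B
.BWB
WWW.
..W.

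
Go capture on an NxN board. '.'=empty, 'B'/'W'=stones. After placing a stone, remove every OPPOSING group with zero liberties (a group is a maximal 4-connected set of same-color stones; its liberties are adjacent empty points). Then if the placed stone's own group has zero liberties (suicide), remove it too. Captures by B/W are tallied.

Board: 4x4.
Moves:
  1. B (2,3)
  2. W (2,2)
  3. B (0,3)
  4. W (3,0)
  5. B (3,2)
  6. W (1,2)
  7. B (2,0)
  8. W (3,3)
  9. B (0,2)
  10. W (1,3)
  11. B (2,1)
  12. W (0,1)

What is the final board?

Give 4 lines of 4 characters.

Answer: .W..
..WW
BBWB
W.B.

Derivation:
Move 1: B@(2,3) -> caps B=0 W=0
Move 2: W@(2,2) -> caps B=0 W=0
Move 3: B@(0,3) -> caps B=0 W=0
Move 4: W@(3,0) -> caps B=0 W=0
Move 5: B@(3,2) -> caps B=0 W=0
Move 6: W@(1,2) -> caps B=0 W=0
Move 7: B@(2,0) -> caps B=0 W=0
Move 8: W@(3,3) -> caps B=0 W=0
Move 9: B@(0,2) -> caps B=0 W=0
Move 10: W@(1,3) -> caps B=0 W=0
Move 11: B@(2,1) -> caps B=0 W=0
Move 12: W@(0,1) -> caps B=0 W=2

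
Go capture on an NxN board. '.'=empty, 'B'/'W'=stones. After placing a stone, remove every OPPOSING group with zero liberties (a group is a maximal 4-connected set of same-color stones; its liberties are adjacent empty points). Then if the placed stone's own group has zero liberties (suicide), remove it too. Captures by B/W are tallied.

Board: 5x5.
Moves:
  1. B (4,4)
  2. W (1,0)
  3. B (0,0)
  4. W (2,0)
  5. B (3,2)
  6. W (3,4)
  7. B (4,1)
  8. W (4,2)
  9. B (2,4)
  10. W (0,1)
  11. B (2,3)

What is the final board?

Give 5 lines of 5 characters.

Answer: .W...
W....
W..BB
..B.W
.BW.B

Derivation:
Move 1: B@(4,4) -> caps B=0 W=0
Move 2: W@(1,0) -> caps B=0 W=0
Move 3: B@(0,0) -> caps B=0 W=0
Move 4: W@(2,0) -> caps B=0 W=0
Move 5: B@(3,2) -> caps B=0 W=0
Move 6: W@(3,4) -> caps B=0 W=0
Move 7: B@(4,1) -> caps B=0 W=0
Move 8: W@(4,2) -> caps B=0 W=0
Move 9: B@(2,4) -> caps B=0 W=0
Move 10: W@(0,1) -> caps B=0 W=1
Move 11: B@(2,3) -> caps B=0 W=1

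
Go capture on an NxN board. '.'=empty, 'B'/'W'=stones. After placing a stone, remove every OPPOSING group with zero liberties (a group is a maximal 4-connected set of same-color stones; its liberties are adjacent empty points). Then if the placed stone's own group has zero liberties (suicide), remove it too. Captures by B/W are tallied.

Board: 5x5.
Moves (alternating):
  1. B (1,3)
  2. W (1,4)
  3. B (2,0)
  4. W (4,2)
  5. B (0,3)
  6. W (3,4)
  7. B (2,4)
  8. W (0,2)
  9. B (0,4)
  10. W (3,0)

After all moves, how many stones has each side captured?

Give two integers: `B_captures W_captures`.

Answer: 1 0

Derivation:
Move 1: B@(1,3) -> caps B=0 W=0
Move 2: W@(1,4) -> caps B=0 W=0
Move 3: B@(2,0) -> caps B=0 W=0
Move 4: W@(4,2) -> caps B=0 W=0
Move 5: B@(0,3) -> caps B=0 W=0
Move 6: W@(3,4) -> caps B=0 W=0
Move 7: B@(2,4) -> caps B=0 W=0
Move 8: W@(0,2) -> caps B=0 W=0
Move 9: B@(0,4) -> caps B=1 W=0
Move 10: W@(3,0) -> caps B=1 W=0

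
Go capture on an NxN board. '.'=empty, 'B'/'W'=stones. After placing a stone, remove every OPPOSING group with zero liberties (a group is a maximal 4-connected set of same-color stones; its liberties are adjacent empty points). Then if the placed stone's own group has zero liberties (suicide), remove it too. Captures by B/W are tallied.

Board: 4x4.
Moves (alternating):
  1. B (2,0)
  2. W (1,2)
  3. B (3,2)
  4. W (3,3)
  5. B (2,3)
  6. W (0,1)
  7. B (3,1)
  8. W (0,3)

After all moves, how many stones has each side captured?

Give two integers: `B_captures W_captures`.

Answer: 1 0

Derivation:
Move 1: B@(2,0) -> caps B=0 W=0
Move 2: W@(1,2) -> caps B=0 W=0
Move 3: B@(3,2) -> caps B=0 W=0
Move 4: W@(3,3) -> caps B=0 W=0
Move 5: B@(2,3) -> caps B=1 W=0
Move 6: W@(0,1) -> caps B=1 W=0
Move 7: B@(3,1) -> caps B=1 W=0
Move 8: W@(0,3) -> caps B=1 W=0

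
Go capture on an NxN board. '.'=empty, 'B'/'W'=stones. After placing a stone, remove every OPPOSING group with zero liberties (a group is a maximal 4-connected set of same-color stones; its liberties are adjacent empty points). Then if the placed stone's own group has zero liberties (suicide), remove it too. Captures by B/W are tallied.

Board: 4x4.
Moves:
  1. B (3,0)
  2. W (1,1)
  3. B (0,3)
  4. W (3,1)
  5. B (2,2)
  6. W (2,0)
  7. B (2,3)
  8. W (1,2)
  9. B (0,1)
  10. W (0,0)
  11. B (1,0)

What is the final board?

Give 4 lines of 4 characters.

Answer: .B.B
BWW.
W.BB
.W..

Derivation:
Move 1: B@(3,0) -> caps B=0 W=0
Move 2: W@(1,1) -> caps B=0 W=0
Move 3: B@(0,3) -> caps B=0 W=0
Move 4: W@(3,1) -> caps B=0 W=0
Move 5: B@(2,2) -> caps B=0 W=0
Move 6: W@(2,0) -> caps B=0 W=1
Move 7: B@(2,3) -> caps B=0 W=1
Move 8: W@(1,2) -> caps B=0 W=1
Move 9: B@(0,1) -> caps B=0 W=1
Move 10: W@(0,0) -> caps B=0 W=1
Move 11: B@(1,0) -> caps B=1 W=1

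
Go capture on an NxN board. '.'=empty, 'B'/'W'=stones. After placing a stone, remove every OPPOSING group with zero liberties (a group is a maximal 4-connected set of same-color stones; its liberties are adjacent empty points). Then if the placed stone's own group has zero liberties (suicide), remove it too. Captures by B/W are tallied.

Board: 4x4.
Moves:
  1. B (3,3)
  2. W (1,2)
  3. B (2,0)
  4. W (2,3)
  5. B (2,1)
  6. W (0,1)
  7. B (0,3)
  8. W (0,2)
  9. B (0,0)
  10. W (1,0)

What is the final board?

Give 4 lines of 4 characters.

Answer: .WWB
W.W.
BB.W
...B

Derivation:
Move 1: B@(3,3) -> caps B=0 W=0
Move 2: W@(1,2) -> caps B=0 W=0
Move 3: B@(2,0) -> caps B=0 W=0
Move 4: W@(2,3) -> caps B=0 W=0
Move 5: B@(2,1) -> caps B=0 W=0
Move 6: W@(0,1) -> caps B=0 W=0
Move 7: B@(0,3) -> caps B=0 W=0
Move 8: W@(0,2) -> caps B=0 W=0
Move 9: B@(0,0) -> caps B=0 W=0
Move 10: W@(1,0) -> caps B=0 W=1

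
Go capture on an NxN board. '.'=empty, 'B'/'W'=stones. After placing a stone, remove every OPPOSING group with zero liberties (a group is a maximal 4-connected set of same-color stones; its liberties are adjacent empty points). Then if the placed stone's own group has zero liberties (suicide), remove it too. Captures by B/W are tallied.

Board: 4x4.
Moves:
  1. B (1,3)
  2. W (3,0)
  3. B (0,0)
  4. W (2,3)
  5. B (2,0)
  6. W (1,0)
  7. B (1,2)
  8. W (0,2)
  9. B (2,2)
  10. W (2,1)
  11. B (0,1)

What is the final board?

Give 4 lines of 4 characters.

Answer: BBW.
W.BB
.WBW
W...

Derivation:
Move 1: B@(1,3) -> caps B=0 W=0
Move 2: W@(3,0) -> caps B=0 W=0
Move 3: B@(0,0) -> caps B=0 W=0
Move 4: W@(2,3) -> caps B=0 W=0
Move 5: B@(2,0) -> caps B=0 W=0
Move 6: W@(1,0) -> caps B=0 W=0
Move 7: B@(1,2) -> caps B=0 W=0
Move 8: W@(0,2) -> caps B=0 W=0
Move 9: B@(2,2) -> caps B=0 W=0
Move 10: W@(2,1) -> caps B=0 W=1
Move 11: B@(0,1) -> caps B=0 W=1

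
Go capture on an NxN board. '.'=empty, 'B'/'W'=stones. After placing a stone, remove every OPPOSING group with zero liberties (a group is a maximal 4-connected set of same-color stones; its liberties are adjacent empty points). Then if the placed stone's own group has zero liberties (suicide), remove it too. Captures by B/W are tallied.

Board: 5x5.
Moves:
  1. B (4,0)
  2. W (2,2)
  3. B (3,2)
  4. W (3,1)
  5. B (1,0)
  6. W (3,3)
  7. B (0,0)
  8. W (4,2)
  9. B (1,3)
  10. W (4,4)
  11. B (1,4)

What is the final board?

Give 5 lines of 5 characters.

Move 1: B@(4,0) -> caps B=0 W=0
Move 2: W@(2,2) -> caps B=0 W=0
Move 3: B@(3,2) -> caps B=0 W=0
Move 4: W@(3,1) -> caps B=0 W=0
Move 5: B@(1,0) -> caps B=0 W=0
Move 6: W@(3,3) -> caps B=0 W=0
Move 7: B@(0,0) -> caps B=0 W=0
Move 8: W@(4,2) -> caps B=0 W=1
Move 9: B@(1,3) -> caps B=0 W=1
Move 10: W@(4,4) -> caps B=0 W=1
Move 11: B@(1,4) -> caps B=0 W=1

Answer: B....
B..BB
..W..
.W.W.
B.W.W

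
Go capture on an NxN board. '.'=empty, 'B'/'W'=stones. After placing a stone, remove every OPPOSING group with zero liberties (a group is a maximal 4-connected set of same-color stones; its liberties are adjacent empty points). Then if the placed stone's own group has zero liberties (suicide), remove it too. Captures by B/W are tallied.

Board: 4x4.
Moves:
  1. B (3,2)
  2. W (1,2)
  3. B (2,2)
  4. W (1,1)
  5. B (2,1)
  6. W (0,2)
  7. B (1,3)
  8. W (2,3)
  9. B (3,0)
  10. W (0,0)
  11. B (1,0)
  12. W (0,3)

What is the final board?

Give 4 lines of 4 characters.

Move 1: B@(3,2) -> caps B=0 W=0
Move 2: W@(1,2) -> caps B=0 W=0
Move 3: B@(2,2) -> caps B=0 W=0
Move 4: W@(1,1) -> caps B=0 W=0
Move 5: B@(2,1) -> caps B=0 W=0
Move 6: W@(0,2) -> caps B=0 W=0
Move 7: B@(1,3) -> caps B=0 W=0
Move 8: W@(2,3) -> caps B=0 W=0
Move 9: B@(3,0) -> caps B=0 W=0
Move 10: W@(0,0) -> caps B=0 W=0
Move 11: B@(1,0) -> caps B=0 W=0
Move 12: W@(0,3) -> caps B=0 W=1

Answer: W.WW
BWW.
.BBW
B.B.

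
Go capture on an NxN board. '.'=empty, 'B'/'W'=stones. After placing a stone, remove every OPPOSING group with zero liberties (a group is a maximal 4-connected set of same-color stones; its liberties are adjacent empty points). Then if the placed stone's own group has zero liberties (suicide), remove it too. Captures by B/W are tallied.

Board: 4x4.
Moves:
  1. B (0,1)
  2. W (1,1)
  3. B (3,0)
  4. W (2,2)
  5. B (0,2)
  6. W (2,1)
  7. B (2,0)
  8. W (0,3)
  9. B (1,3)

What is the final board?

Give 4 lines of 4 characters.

Move 1: B@(0,1) -> caps B=0 W=0
Move 2: W@(1,1) -> caps B=0 W=0
Move 3: B@(3,0) -> caps B=0 W=0
Move 4: W@(2,2) -> caps B=0 W=0
Move 5: B@(0,2) -> caps B=0 W=0
Move 6: W@(2,1) -> caps B=0 W=0
Move 7: B@(2,0) -> caps B=0 W=0
Move 8: W@(0,3) -> caps B=0 W=0
Move 9: B@(1,3) -> caps B=1 W=0

Answer: .BB.
.W.B
BWW.
B...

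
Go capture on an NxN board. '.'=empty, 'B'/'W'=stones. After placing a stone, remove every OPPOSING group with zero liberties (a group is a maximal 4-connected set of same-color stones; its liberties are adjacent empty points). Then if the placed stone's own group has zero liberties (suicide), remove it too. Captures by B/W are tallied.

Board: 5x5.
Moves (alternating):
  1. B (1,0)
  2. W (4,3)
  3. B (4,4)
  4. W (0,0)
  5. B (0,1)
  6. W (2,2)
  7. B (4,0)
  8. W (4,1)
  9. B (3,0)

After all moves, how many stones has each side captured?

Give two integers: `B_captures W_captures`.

Move 1: B@(1,0) -> caps B=0 W=0
Move 2: W@(4,3) -> caps B=0 W=0
Move 3: B@(4,4) -> caps B=0 W=0
Move 4: W@(0,0) -> caps B=0 W=0
Move 5: B@(0,1) -> caps B=1 W=0
Move 6: W@(2,2) -> caps B=1 W=0
Move 7: B@(4,0) -> caps B=1 W=0
Move 8: W@(4,1) -> caps B=1 W=0
Move 9: B@(3,0) -> caps B=1 W=0

Answer: 1 0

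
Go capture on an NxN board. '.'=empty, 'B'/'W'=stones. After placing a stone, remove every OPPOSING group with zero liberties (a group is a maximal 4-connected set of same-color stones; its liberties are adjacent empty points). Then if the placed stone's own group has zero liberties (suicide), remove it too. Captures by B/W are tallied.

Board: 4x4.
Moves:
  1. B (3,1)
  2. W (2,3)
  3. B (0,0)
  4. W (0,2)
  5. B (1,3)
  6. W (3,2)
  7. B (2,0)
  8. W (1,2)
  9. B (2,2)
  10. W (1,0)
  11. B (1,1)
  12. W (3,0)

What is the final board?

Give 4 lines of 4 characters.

Answer: B.W.
.BWB
B.BW
.BW.

Derivation:
Move 1: B@(3,1) -> caps B=0 W=0
Move 2: W@(2,3) -> caps B=0 W=0
Move 3: B@(0,0) -> caps B=0 W=0
Move 4: W@(0,2) -> caps B=0 W=0
Move 5: B@(1,3) -> caps B=0 W=0
Move 6: W@(3,2) -> caps B=0 W=0
Move 7: B@(2,0) -> caps B=0 W=0
Move 8: W@(1,2) -> caps B=0 W=0
Move 9: B@(2,2) -> caps B=0 W=0
Move 10: W@(1,0) -> caps B=0 W=0
Move 11: B@(1,1) -> caps B=1 W=0
Move 12: W@(3,0) -> caps B=1 W=0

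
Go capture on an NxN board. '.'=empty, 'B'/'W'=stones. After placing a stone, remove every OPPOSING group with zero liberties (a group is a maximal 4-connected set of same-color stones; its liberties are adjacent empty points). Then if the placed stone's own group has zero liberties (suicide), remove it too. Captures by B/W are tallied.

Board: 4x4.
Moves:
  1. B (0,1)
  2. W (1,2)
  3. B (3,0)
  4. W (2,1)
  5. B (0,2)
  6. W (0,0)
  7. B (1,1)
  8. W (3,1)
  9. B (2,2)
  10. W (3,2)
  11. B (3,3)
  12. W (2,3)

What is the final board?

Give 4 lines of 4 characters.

Answer: WBB.
.BW.
.W.W
BWW.

Derivation:
Move 1: B@(0,1) -> caps B=0 W=0
Move 2: W@(1,2) -> caps B=0 W=0
Move 3: B@(3,0) -> caps B=0 W=0
Move 4: W@(2,1) -> caps B=0 W=0
Move 5: B@(0,2) -> caps B=0 W=0
Move 6: W@(0,0) -> caps B=0 W=0
Move 7: B@(1,1) -> caps B=0 W=0
Move 8: W@(3,1) -> caps B=0 W=0
Move 9: B@(2,2) -> caps B=0 W=0
Move 10: W@(3,2) -> caps B=0 W=0
Move 11: B@(3,3) -> caps B=0 W=0
Move 12: W@(2,3) -> caps B=0 W=2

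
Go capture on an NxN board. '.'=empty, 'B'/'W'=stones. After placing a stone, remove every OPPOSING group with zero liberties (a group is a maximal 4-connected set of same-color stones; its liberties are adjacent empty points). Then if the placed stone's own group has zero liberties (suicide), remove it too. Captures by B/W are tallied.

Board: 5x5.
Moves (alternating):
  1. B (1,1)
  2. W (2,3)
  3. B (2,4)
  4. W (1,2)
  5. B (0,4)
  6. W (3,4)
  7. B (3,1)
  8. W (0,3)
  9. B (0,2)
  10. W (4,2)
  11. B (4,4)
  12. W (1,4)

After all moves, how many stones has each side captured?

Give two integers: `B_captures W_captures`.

Answer: 0 2

Derivation:
Move 1: B@(1,1) -> caps B=0 W=0
Move 2: W@(2,3) -> caps B=0 W=0
Move 3: B@(2,4) -> caps B=0 W=0
Move 4: W@(1,2) -> caps B=0 W=0
Move 5: B@(0,4) -> caps B=0 W=0
Move 6: W@(3,4) -> caps B=0 W=0
Move 7: B@(3,1) -> caps B=0 W=0
Move 8: W@(0,3) -> caps B=0 W=0
Move 9: B@(0,2) -> caps B=0 W=0
Move 10: W@(4,2) -> caps B=0 W=0
Move 11: B@(4,4) -> caps B=0 W=0
Move 12: W@(1,4) -> caps B=0 W=2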